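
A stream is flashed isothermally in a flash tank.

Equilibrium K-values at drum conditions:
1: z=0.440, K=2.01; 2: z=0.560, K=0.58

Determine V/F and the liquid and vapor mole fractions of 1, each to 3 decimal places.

V/F = 0.493, x_1 = 0.294, y_1 = 0.590

Binary case is linear: z₁(K₁−1)(1+V/F(K₂−1)) + z₂(K₂−1)(1+V/F(K₁−1)) = 0
⇒ V/F = [z₁(K₁−1)+z₂(K₂−1)] / [−(K₁−1)(K₂−1)] = 0.2092/0.4242 = 0.493
Compositions from xᵢ = zᵢ/(1+V/F(Kᵢ−1)), yᵢ = Kᵢxᵢ:
  1: x = 0.294, y = 0.590
  2: x = 0.706, y = 0.410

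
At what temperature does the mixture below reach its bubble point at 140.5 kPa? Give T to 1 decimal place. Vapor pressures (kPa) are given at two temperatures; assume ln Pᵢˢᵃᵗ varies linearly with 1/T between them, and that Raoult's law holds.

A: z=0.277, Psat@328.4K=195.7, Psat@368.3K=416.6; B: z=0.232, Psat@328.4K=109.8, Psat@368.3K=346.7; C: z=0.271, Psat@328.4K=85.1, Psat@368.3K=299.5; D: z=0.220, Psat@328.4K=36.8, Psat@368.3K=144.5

T = 337.0 K

Bubble-point temperature: ΣzᵢPᵢˢᵃᵗ(T) = P. Interpolate ln Pᵢˢᵃᵗ = aᵢ + bᵢ/T.
  T = 328.4 K: ΣzᵢPᵢˢᵃᵗ = 110.84 kPa
  T = 368.3 K: ΣzᵢPᵢˢᵃᵗ = 308.79 kPa
  T = 348.4 K: ΣzᵢPᵢˢᵃᵗ = 189.38 kPa
  T = 338.4 K: ΣzᵢPᵢˢᵃᵗ = 145.74 kPa
  T = 333.4 K: ΣzᵢPᵢˢᵃᵗ = 127.29 kPa
  T = 335.9 K: ΣzᵢPᵢˢᵃᵗ = 136.25 kPa
Interpolating between 335.9 K and 338.4 K gives T ≈ 337.0 K.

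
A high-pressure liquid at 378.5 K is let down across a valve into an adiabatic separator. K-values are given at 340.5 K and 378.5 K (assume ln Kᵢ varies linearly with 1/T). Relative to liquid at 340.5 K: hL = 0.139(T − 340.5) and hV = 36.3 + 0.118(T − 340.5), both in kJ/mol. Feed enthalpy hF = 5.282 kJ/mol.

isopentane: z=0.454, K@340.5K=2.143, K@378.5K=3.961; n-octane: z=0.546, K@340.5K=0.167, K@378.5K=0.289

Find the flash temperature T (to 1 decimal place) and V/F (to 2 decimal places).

Adiabatic flash: solve Rachford–Rice at each trial T, then check hF = ψ·hV(T) + (1−ψ)·hL(T).
  T = 340.5 K: K = (2.143, 0.167), RR gives ψ = 0.067, H_out = 2.444 kJ/mol
  T = 378.5 K: K = (3.961, 0.289), RR gives ψ = 0.454, H_out = 21.405 kJ/mol
  T = 359.5 K: K = (2.961, 0.223), RR gives ψ = 0.306, H_out = 13.620 kJ/mol
  T = 350.0 K: K = (2.530, 0.194), RR gives ψ = 0.206, H_out = 8.766 kJ/mol
  T = 345.2 K: K = (2.329, 0.180), RR gives ψ = 0.143, H_out = 5.823 kJ/mol
  T = 342.9 K: K = (2.237, 0.174), RR gives ψ = 0.108, H_out = 4.243 kJ/mol
Linear interpolation between T = 342.9 (H_out = 4.243) and T = 345.2 (H_out = 5.823) on hF = 5.282 gives T ≈ 344.4 K, at which ψ = 0.13.

T = 344.4 K, V/F = 0.13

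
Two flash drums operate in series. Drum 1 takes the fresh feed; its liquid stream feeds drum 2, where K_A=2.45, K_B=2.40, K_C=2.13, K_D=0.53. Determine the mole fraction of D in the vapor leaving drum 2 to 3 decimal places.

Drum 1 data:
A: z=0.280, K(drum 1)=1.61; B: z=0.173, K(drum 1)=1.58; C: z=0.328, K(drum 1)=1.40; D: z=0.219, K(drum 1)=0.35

Drum 1:
Rachford–Rice: g(ψ₁) = Σ zᵢ(Kᵢ−1)/(1+ψ₁(Kᵢ−1)) = 0.
Check two-phase: ΣzᵢKᵢ = 1.260 > 1 and Σzᵢ/Kᵢ = 1.143 > 1, so g(0) = 0.260 > 0 and g(1) = -0.143 < 0.
Newton iteration, ψ₁⁰ = 0.5:
  ψ₁ = 0.500: g = 0.1071, g' = -0.336 → ψ₁ = 0.819
  ψ₁ = 0.819: g = -0.0237, g' = -0.526 → ψ₁ = 0.774
  ψ₁ = 0.774: g = -0.0010, g' = -0.481 → ψ₁ = 0.772
Converged at ψ₁ = 0.772.
Drum-1 compositions:
  A: x = 0.190, y = 0.306
  B: x = 0.120, y = 0.189
  C: x = 0.251, y = 0.351
  D: x = 0.440, y = 0.154
Drum-2 feed = drum-1 liquid: z₂ = (0.1904, 0.1195, 0.2506, 0.4395).
Drum 2:
Let ψ₂ = V/F and solve Σ zᵢ(Kᵢ−1)/(1+ψ₂(Kᵢ−1)) = 0.
g(0) = ΣzᵢKᵢ − 1 = 0.520 and g(1) = 1 − Σzᵢ/Kᵢ = -0.074, so a root lies in (0, 1).
Newton–Raphson from ψ₂ = 0.44:
  ψ₂ = 0.440: g = 0.2008, g' = -0.536 → ψ₂ = 0.815
  ψ₂ = 0.815: g = 0.0174, g' = -0.477 → ψ₂ = 0.851
Converged at ψ₂ = 0.851.
  A: x = 0.085, y = 0.209
  B: x = 0.055, y = 0.131
  C: x = 0.128, y = 0.272
  D: x = 0.732, y = 0.388

y_D (drum 2) = 0.388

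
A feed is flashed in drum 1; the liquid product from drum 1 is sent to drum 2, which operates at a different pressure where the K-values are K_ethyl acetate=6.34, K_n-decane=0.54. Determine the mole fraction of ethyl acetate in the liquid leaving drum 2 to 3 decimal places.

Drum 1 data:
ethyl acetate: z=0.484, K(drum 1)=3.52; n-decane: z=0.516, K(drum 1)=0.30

x_ethyl acetate (drum 2) = 0.079

Drum 1:
Let ψ₁ = V/F and solve Σ zᵢ(Kᵢ−1)/(1+ψ₁(Kᵢ−1)) = 0.
Check two-phase: ΣzᵢKᵢ = 1.858 > 1 and Σzᵢ/Kᵢ = 1.858 > 1, so g(0) = 0.858 > 0 and g(1) = -0.857 < 0.
Newton–Raphson from ψ₁ = 0.45:
  ψ₁ = 0.450: g = 0.0442, g' = -1.214 → ψ₁ = 0.486
  ψ₁ = 0.486: g = 0.0003, g' = -1.202 → ψ₁ = 0.487
Converged at ψ₁ = 0.487.
Drum-1 compositions:
  ethyl acetate: x = 0.217, y = 0.765
  n-decane: x = 0.783, y = 0.235
Drum-2 feed = drum-1 liquid: z₂ = (0.2174, 0.7826).
Drum 2:
Newton–Raphson from ψ₂ = 0.5:
  ψ₂ = 0.500: g = -0.1512, g' = -0.740 → ψ₂ = 0.296
  ψ₂ = 0.296: g = 0.0336, g' = -1.154 → ψ₂ = 0.325
  ψ₂ = 0.325: g = 0.0014, g' = -1.058 → ψ₂ = 0.326
Converged at ψ₂ = 0.326.
  ethyl acetate: x = 0.079, y = 0.503
  n-decane: x = 0.921, y = 0.497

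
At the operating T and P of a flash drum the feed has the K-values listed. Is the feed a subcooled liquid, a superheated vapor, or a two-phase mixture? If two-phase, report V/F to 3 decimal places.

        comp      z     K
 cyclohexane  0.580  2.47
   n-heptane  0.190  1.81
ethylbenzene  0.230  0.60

superheated vapor

ΣzᵢKᵢ = 1.915; Σzᵢ/Kᵢ = 0.723.
Since Σzᵢ/Kᵢ < 1 the mixture is above its dew point — single vapor phase.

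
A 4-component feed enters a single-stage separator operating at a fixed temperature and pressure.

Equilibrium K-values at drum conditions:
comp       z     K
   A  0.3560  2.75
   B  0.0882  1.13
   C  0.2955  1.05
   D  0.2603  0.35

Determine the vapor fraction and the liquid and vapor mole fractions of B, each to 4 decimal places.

ψ = 0.6904, x_B = 0.0809, y_B = 0.0915

Material balance + equilibrium reduce to Σ zᵢ(Kᵢ−1)/(1+ψ(Kᵢ−1)) = 0.
g(0) = ΣzᵢKᵢ − 1 = 0.4800 and g(1) = 1 − Σzᵢ/Kᵢ = -0.2327, so a root lies in (0, 1).
Iterate (Newton) starting at ψ = 0.6:
  ψ = 0.6000: g = 0.05151, g' = -0.5570 → ψ = 0.6925
  ψ = 0.6925: g = -0.00123, g' = -0.5885 → ψ = 0.6904
Converged at ψ = 0.6904.
Compositions from xᵢ = zᵢ/(1+ψ(Kᵢ−1)), yᵢ = Kᵢxᵢ:
  A: x = 0.1612, y = 0.4433
  B: x = 0.0809, y = 0.0915
  C: x = 0.2856, y = 0.2999
  D: x = 0.4722, y = 0.1653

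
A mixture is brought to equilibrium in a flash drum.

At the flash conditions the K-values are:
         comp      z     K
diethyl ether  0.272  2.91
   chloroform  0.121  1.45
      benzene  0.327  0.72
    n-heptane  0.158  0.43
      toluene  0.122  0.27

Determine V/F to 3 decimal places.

V/F = 0.392

Rachford–Rice: g(V/F) = Σ zᵢ(Kᵢ−1)/(1+V/F(Kᵢ−1)) = 0.
g(0) = ΣzᵢKᵢ − 1 = 0.303 and g(1) = 1 − Σzᵢ/Kᵢ = -0.450, so a root lies in (0, 1).
Newton iteration, V/F⁰ = 0.42:
  V/F = 0.420: g = -0.0165, g' = -0.580 → V/F = 0.391
  V/F = 0.391: g = 0.0001, g' = -0.587 → V/F = 0.392
Converged at V/F = 0.392.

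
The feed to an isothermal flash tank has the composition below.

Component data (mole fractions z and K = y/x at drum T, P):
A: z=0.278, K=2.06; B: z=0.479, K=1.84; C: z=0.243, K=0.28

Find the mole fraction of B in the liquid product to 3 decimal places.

Iterate (Newton) starting at V/F = 0.5:
  V/F = 0.500: g = 0.2026, g' = -0.609 → V/F = 0.833
  V/F = 0.833: g = -0.0438, g' = -0.991 → V/F = 0.789
  V/F = 0.789: g = -0.0023, g' = -0.889 → V/F = 0.786
Converged at V/F = 0.786.
Compositions from xᵢ = zᵢ/(1+V/F(Kᵢ−1)), yᵢ = Kᵢxᵢ:
  A: x = 0.152, y = 0.312
  B: x = 0.289, y = 0.531
  C: x = 0.560, y = 0.157

x_B = 0.289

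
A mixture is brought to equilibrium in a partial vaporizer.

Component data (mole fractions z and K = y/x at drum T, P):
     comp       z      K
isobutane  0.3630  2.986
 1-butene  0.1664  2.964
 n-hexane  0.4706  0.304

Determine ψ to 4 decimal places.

Material balance + equilibrium reduce to Σ zᵢ(Kᵢ−1)/(1+ψ(Kᵢ−1)) = 0.
Feasibility: ΣzᵢKᵢ = 1.7202, Σzᵢ/Kᵢ = 1.7257 — both > 1, two phases present.
Iterate (Newton) starting at ψ = 0.58:
  ψ = 0.5800: g = -0.06147, g' = -1.0905 → ψ = 0.5236
  ψ = 0.5236: g = -0.00084, g' = -1.0644 → ψ = 0.5228
Converged at ψ = 0.5228.

ψ = 0.5228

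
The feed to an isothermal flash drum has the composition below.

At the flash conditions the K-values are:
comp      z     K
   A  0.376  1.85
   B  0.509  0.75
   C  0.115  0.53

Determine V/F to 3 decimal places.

V/F = 0.538

Iterate (Newton) starting at V/F = 0.57:
  V/F = 0.570: g = -0.0069, g' = -0.214 → V/F = 0.538
Converged at V/F = 0.538.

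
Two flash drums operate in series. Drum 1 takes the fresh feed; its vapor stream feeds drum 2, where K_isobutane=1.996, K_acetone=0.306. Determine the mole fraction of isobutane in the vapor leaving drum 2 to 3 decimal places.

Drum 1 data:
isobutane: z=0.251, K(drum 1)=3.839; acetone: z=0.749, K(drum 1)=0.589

Drum 1:
Let ψ₁ = V/F and solve Σ zᵢ(Kᵢ−1)/(1+ψ₁(Kᵢ−1)) = 0.
Feasibility: ΣzᵢKᵢ = 1.405, Σzᵢ/Kᵢ = 1.337 — both > 1, two phases present.
Binary case is linear: z₁(K₁−1)(1+ψ₁(K₂−1)) + z₂(K₂−1)(1+ψ₁(K₁−1)) = 0
⇒ ψ₁ = [z₁(K₁−1)+z₂(K₂−1)] / [−(K₁−1)(K₂−1)] = 0.4047/1.1668 = 0.347
Drum-1 compositions:
  isobutane: x = 0.126, y = 0.485
  acetone: x = 0.874, y = 0.515
Drum-2 feed = drum-1 vapor: z₂ = (0.4855, 0.5145).
Drum 2:
Material balance + equilibrium reduce to Σ zᵢ(Kᵢ−1)/(1+ψ₂(Kᵢ−1)) = 0.
Feasibility: ΣzᵢKᵢ = 1.126, Σzᵢ/Kᵢ = 1.925 — both > 1, two phases present.
Newton–Raphson from ψ₂ = 0.56:
  ψ₂ = 0.560: g = -0.2737, g' = -0.861 → ψ₂ = 0.242
  ψ₂ = 0.242: g = -0.0397, g' = -0.671 → ψ₂ = 0.183
Converged at ψ₂ = 0.183.
  isobutane: x = 0.411, y = 0.820
  acetone: x = 0.589, y = 0.180

y_isobutane (drum 2) = 0.820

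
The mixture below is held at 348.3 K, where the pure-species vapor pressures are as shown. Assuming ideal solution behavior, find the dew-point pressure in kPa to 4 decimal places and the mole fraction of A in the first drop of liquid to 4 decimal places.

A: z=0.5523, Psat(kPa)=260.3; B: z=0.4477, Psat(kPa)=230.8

Pdew = 246.2110 kPa, x_A = 0.5224

At the dew point ψ → 1, so Σzᵢ/Kᵢ = 1 with Kᵢ = Pᵢˢᵃᵗ/P ⇒ 1/P = Σzᵢ/Pᵢˢᵃᵗ.
1/P = 0.5523/260.3 + 0.4477/230.8 = 0.0040616 ⇒ P = 246.2110 kPa
xᵢ = zᵢP/Pᵢˢᵃᵗ ⇒ x_A = 0.5523·246.2110/260.3 = 0.5224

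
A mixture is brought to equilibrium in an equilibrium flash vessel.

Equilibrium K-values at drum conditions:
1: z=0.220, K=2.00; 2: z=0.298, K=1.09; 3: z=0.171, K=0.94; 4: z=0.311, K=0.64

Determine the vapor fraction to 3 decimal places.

ψ = 0.662

Newton iteration, ψ⁰ = 0.52:
  ψ = 0.520: g = 0.0220, g' = -0.159 → ψ = 0.658
  ψ = 0.658: g = 0.0006, g' = -0.152 → ψ = 0.662
Converged at ψ = 0.662.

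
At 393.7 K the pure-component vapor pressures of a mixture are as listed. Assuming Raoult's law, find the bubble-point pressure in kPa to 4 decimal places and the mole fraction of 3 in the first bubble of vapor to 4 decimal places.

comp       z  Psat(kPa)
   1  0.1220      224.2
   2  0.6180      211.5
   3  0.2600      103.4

At the bubble point ψ → 0, so ΣzᵢKᵢ = 1 with Kᵢ = Pᵢˢᵃᵗ/P ⇒ P = ΣzᵢPᵢˢᵃᵗ.
P = 0.1220·224.2 + 0.6180·211.5 + 0.2600·103.4 = 184.9434 kPa
yᵢ = zᵢPᵢˢᵃᵗ/P ⇒ y_3 = 0.2600·103.4/184.9434 = 0.1454

Pbub = 184.9434 kPa, y_3 = 0.1454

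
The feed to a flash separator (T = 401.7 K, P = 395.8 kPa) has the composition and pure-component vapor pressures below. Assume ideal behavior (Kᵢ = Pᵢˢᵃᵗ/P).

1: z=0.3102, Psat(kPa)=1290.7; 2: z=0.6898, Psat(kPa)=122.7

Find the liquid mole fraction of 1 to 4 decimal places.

Raoult's law: Kᵢ = Pᵢˢᵃᵗ/P = Pᵢˢᵃᵗ/395.8.
  K_1 = 1290.7/395.8 = 3.260990, K_2 = 122.7/395.8 = 0.310005
Let ψ = V/F and solve Σ zᵢ(Kᵢ−1)/(1+ψ(Kᵢ−1)) = 0.
g(0) = ΣzᵢKᵢ − 1 = 0.2254 and g(1) = 1 − Σzᵢ/Kᵢ = -1.3202, so a root lies in (0, 1).
Iterate (Newton) starting at ψ = 0.33:
  ψ = 0.3300: g = -0.21462, g' = -1.0707 → ψ = 0.1296
  ψ = 0.1296: g = 0.01978, g' = -1.3447 → ψ = 0.1443
  ψ = 0.1443: g = 0.00028, g' = -1.3067 → ψ = 0.1445
Converged at ψ = 0.1445.
Compositions from xᵢ = zᵢ/(1+ψ(Kᵢ−1)), yᵢ = Kᵢxᵢ:
  1: x = 0.2338, y = 0.7625
  2: x = 0.7662, y = 0.2375

x_1 = 0.2338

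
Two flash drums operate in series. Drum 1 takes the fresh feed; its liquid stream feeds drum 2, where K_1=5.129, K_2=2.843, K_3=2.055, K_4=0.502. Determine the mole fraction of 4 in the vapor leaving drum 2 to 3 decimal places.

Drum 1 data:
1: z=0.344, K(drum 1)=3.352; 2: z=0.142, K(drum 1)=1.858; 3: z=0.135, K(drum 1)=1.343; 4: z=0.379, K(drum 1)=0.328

Drum 1:
Let ψ₁ = V/F and solve Σ zᵢ(Kᵢ−1)/(1+ψ₁(Kᵢ−1)) = 0.
Check two-phase: ΣzᵢKᵢ = 1.723 > 1 and Σzᵢ/Kᵢ = 1.435 > 1, so g(0) = 0.723 > 0 and g(1) = -0.435 < 0.
Newton iteration, ψ₁⁰ = 0.5:
  ψ₁ = 0.500: g = 0.1130, g' = -0.853 → ψ₁ = 0.633
  ψ₁ = 0.633: g = -0.0007, g' = -0.880 → ψ₁ = 0.632
Converged at ψ₁ = 0.632.
Drum-1 compositions:
  1: x = 0.138, y = 0.464
  2: x = 0.092, y = 0.171
  3: x = 0.111, y = 0.149
  4: x = 0.659, y = 0.216
Drum-2 feed = drum-1 liquid: z₂ = (0.1384, 0.0921, 0.1110, 0.6586).
Drum 2:
Newton–Raphson from ψ₂ = 0.59:
  ψ₂ = 0.590: g = -0.1447, g' = -0.646 → ψ₂ = 0.366
  ψ₂ = 0.366: g = 0.0122, g' = -0.794 → ψ₂ = 0.381
  ψ₂ = 0.381: g = 0.0001, g' = -0.775 → ψ₂ = 0.382
Converged at ψ₂ = 0.382.
  1: x = 0.054, y = 0.276
  2: x = 0.054, y = 0.154
  3: x = 0.079, y = 0.163
  4: x = 0.813, y = 0.408

y_4 (drum 2) = 0.408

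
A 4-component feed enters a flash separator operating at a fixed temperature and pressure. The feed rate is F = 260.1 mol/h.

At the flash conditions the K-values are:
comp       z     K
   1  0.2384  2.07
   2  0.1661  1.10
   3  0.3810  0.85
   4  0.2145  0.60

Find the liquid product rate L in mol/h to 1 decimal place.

L = 111.1 mol/h

Newton iteration, ψ⁰ = 0.5:
  ψ = 0.5000: g = 0.01297, g' = -0.1810 → ψ = 0.5716
  ψ = 0.5716: g = 0.00024, g' = -0.1745 → ψ = 0.5730
Converged at ψ = 0.5730.
Then V = ψ·F = 0.5730·260.1 = 149.0 mol/h and L = F − V = 111.1 mol/h.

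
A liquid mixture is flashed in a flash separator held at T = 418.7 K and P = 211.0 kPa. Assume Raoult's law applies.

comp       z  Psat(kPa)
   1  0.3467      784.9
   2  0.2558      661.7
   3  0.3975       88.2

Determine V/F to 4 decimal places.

V/F = 0.8729

Raoult's law: Kᵢ = Pᵢˢᵃᵗ/P = Pᵢˢᵃᵗ/211.0.
  K_1 = 784.9/211.0 = 3.719905, K_2 = 661.7/211.0 = 3.136019, K_3 = 88.2/211.0 = 0.418009
Material balance + equilibrium reduce to Σ zᵢ(Kᵢ−1)/(1+V/F(Kᵢ−1)) = 0.
Check two-phase: ΣzᵢKᵢ = 2.2580 > 1 and Σzᵢ/Kᵢ = 1.1257 > 1, so g(0) = 1.2580 > 0 and g(1) = -0.1257 < 0.
Newton–Raphson from V/F = 0.38:
  V/F = 0.3800: g = 0.46828, g' = -1.1978 → V/F = 0.7710
  V/F = 0.7710: g = 0.09131, g' = -0.8770 → V/F = 0.8751
  V/F = 0.8751: g = -0.00202, g' = -0.9254 → V/F = 0.8729
Converged at V/F = 0.8729.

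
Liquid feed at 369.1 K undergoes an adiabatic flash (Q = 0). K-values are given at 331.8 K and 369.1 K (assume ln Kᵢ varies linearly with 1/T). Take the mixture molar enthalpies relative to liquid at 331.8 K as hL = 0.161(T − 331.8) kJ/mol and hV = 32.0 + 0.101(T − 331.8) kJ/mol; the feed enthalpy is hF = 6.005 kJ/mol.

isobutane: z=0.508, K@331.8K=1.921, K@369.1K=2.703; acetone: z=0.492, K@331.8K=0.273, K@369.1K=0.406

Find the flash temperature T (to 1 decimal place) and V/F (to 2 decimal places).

T = 333.0 K, V/F = 0.18

Adiabatic flash: solve Rachford–Rice at each trial T, then check hF = ψ·hV(T) + (1−ψ)·hL(T).
  T = 331.8 K: K = (1.921, 0.273), RR gives ψ = 0.165, H_out = 5.266 kJ/mol
  T = 369.1 K: K = (2.703, 0.406), RR gives ψ = 0.566, H_out = 22.860 kJ/mol
  T = 350.5 K: K = (2.301, 0.337), RR gives ψ = 0.387, H_out = 14.976 kJ/mol
  T = 341.1 K: K = (2.106, 0.304), RR gives ψ = 0.285, H_out = 10.460 kJ/mol
  T = 336.5 K: K = (2.014, 0.288), RR gives ψ = 0.229, H_out = 8.007 kJ/mol
  T = 334.1 K: K = (1.966, 0.280), RR gives ψ = 0.197, H_out = 6.642 kJ/mol
Linear interpolation between T = 331.8 (H_out = 5.266) and T = 334.1 (H_out = 6.642) on hF = 6.005 gives T ≈ 333.0 K, at which ψ = 0.18.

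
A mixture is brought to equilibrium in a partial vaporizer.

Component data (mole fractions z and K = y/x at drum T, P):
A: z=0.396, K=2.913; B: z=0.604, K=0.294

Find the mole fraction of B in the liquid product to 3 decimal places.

Material balance + equilibrium reduce to Σ zᵢ(Kᵢ−1)/(1+β(Kᵢ−1)) = 0.
g(0) = ΣzᵢKᵢ − 1 = 0.331 and g(1) = 1 − Σzᵢ/Kᵢ = -1.190, so a root lies in (0, 1).
Binary case is linear: z₁(K₁−1)(1+β(K₂−1)) + z₂(K₂−1)(1+β(K₁−1)) = 0
⇒ β = [z₁(K₁−1)+z₂(K₂−1)] / [−(K₁−1)(K₂−1)] = 0.3311/1.3506 = 0.245
Compositions from xᵢ = zᵢ/(1+β(Kᵢ−1)), yᵢ = Kᵢxᵢ:
  A: x = 0.270, y = 0.785
  B: x = 0.730, y = 0.215

x_B = 0.730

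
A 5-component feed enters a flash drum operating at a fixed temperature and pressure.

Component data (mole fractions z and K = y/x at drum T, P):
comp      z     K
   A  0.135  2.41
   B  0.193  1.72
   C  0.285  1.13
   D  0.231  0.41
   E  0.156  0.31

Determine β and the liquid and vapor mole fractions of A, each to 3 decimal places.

Let β = V/F and solve Σ zᵢ(Kᵢ−1)/(1+β(Kᵢ−1)) = 0.
Feasibility: ΣzᵢKᵢ = 1.122, Σzᵢ/Kᵢ = 1.487 — both > 1, two phases present.
Newton–Raphson from β = 0.53:
  β = 0.530: g = -0.1238, g' = -0.499 → β = 0.282
  β = 0.282: g = -0.0097, g' = -0.441 → β = 0.260
Converged at β = 0.260.
Compositions from xᵢ = zᵢ/(1+β(Kᵢ−1)), yᵢ = Kᵢxᵢ:
  A: x = 0.099, y = 0.238
  B: x = 0.163, y = 0.280
  C: x = 0.276, y = 0.312
  D: x = 0.273, y = 0.112
  E: x = 0.190, y = 0.059

β = 0.260, x_A = 0.099, y_A = 0.238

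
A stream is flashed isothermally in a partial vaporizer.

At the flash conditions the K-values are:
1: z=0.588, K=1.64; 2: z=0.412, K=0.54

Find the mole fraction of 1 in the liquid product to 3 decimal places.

Binary case is linear: z₁(K₁−1)(1+ψ(K₂−1)) + z₂(K₂−1)(1+ψ(K₁−1)) = 0
⇒ ψ = [z₁(K₁−1)+z₂(K₂−1)] / [−(K₁−1)(K₂−1)] = 0.1868/0.2944 = 0.635
Compositions from xᵢ = zᵢ/(1+ψ(Kᵢ−1)), yᵢ = Kᵢxᵢ:
  1: x = 0.418, y = 0.686
  2: x = 0.582, y = 0.314

x_1 = 0.418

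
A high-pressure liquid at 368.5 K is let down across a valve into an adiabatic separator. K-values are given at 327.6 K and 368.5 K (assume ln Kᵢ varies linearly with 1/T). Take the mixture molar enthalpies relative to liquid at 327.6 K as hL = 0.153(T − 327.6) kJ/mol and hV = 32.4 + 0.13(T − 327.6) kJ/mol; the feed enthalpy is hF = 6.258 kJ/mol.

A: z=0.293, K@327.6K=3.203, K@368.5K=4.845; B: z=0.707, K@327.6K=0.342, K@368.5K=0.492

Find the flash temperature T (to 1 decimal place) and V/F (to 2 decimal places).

T = 333.4 K, V/F = 0.17

Adiabatic flash: solve Rachford–Rice at each trial T, then check hF = ψ·hV(T) + (1−ψ)·hL(T).
  T = 327.6 K: K = (3.203, 0.342), RR gives ψ = 0.124, H_out = 4.029 kJ/mol
  T = 368.5 K: K = (4.845, 0.492), RR gives ψ = 0.393, H_out = 18.618 kJ/mol
  T = 348.1 K: K = (3.990, 0.415), RR gives ψ = 0.264, H_out = 11.572 kJ/mol
  T = 337.9 K: K = (3.589, 0.378), RR gives ψ = 0.198, H_out = 7.940 kJ/mol
  T = 332.8 K: K = (3.395, 0.360), RR gives ψ = 0.163, H_out = 6.045 kJ/mol
  T = 335.4 K: K = (3.493, 0.369), RR gives ψ = 0.181, H_out = 7.020 kJ/mol
  T = 334.1 K: K = (3.444, 0.365), RR gives ψ = 0.172, H_out = 6.535 kJ/mol
Linear interpolation between T = 332.8 (H_out = 6.045) and T = 334.1 (H_out = 6.535) on hF = 6.258 gives T ≈ 333.4 K, at which ψ = 0.17.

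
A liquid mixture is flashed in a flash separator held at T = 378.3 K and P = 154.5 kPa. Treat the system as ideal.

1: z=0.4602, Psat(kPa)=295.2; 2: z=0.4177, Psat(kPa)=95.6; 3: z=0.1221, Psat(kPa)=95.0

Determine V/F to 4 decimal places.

V/F = 0.6116

Raoult's law: Kᵢ = Pᵢˢᵃᵗ/P = Pᵢˢᵃᵗ/154.5.
  K_1 = 295.2/154.5 = 1.910680, K_2 = 95.6/154.5 = 0.618770, K_3 = 95.0/154.5 = 0.614887
Rachford–Rice: g(V/F) = Σ zᵢ(Kᵢ−1)/(1+V/F(Kᵢ−1)) = 0.
Check two-phase: ΣzᵢKᵢ = 1.2128 > 1 and Σzᵢ/Kᵢ = 1.1145 > 1, so g(0) = 0.2128 > 0 and g(1) = -0.1145 < 0.
Newton iteration, V/F⁰ = 0.5:
  V/F = 0.5000: g = 0.03299, g' = -0.3006 → V/F = 0.6097
  V/F = 0.6097: g = 0.00055, g' = -0.2918 → V/F = 0.6116
Converged at V/F = 0.6116.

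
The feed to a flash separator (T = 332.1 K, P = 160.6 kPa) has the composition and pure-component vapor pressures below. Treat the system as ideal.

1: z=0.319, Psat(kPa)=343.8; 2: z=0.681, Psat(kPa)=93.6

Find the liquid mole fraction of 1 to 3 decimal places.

Raoult's law: Kᵢ = Pᵢˢᵃᵗ/P = Pᵢˢᵃᵗ/160.6.
  K_1 = 343.8/160.6 = 2.14072, K_2 = 93.6/160.6 = 0.58281
Rachford–Rice: g(ψ) = Σ zᵢ(Kᵢ−1)/(1+ψ(Kᵢ−1)) = 0.
g(0) = ΣzᵢKᵢ − 1 = 0.080 and g(1) = 1 − Σzᵢ/Kᵢ = -0.317, so a root lies in (0, 1).
Iterate (Newton) starting at ψ = 0.3:
  ψ = 0.300: g = -0.0536, g' = -0.385 → ψ = 0.161
  ψ = 0.161: g = 0.0030, g' = -0.433 → ψ = 0.168
Converged at ψ = 0.168.
Compositions from xᵢ = zᵢ/(1+ψ(Kᵢ−1)), yᵢ = Kᵢxᵢ:
  1: x = 0.268, y = 0.573
  2: x = 0.732, y = 0.427

x_1 = 0.268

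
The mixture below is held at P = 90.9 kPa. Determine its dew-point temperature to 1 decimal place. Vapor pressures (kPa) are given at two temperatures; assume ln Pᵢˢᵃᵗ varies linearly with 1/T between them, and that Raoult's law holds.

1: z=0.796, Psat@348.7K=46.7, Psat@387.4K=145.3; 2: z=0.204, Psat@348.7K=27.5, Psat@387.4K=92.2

Dew-point temperature: Σzᵢ·P/Pᵢˢᵃᵗ(T) = 1. Interpolate ln Pᵢˢᵃᵗ = aᵢ + bᵢ/T.
  T = 348.7 K: ΣzᵢP/Pᵢˢᵃᵗ = 2.2237
  T = 387.4 K: ΣzᵢP/Pᵢˢᵃᵗ = 0.6991
  T = 368.0 K: ΣzᵢP/Pᵢˢᵃᵗ = 1.2111
  T = 377.7 K: ΣzᵢP/Pᵢˢᵃᵗ = 0.9137
  T = 372.9 K: ΣzᵢP/Pᵢˢᵃᵗ = 1.0485
  T = 375.3 K: ΣzᵢP/Pᵢˢᵃᵗ = 0.9783
  T = 374.1 K: ΣzᵢP/Pᵢˢᵃᵗ = 1.0127
Interpolating between 374.1 K and 375.3 K gives T ≈ 374.5 K.

T = 374.5 K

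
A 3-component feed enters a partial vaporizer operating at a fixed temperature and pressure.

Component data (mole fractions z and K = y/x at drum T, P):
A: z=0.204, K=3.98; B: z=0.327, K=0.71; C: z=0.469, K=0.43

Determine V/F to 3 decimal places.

Rachford–Rice: g(V/F) = Σ zᵢ(Kᵢ−1)/(1+V/F(Kᵢ−1)) = 0.
g(0) = ΣzᵢKᵢ − 1 = 0.246 and g(1) = 1 − Σzᵢ/Kᵢ = -0.603, so a root lies in (0, 1).
Newton iteration, V/F⁰ = 0.5:
  V/F = 0.500: g = -0.2407, g' = -0.628 → V/F = 0.117
  V/F = 0.117: g = 0.0665, g' = -1.202 → V/F = 0.172
  V/F = 0.172: g = 0.0057, g' = -1.009 → V/F = 0.178
Converged at V/F = 0.178.

V/F = 0.178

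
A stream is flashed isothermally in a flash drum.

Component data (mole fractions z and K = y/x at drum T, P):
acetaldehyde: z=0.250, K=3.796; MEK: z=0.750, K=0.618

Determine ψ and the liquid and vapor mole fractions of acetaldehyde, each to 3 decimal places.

ψ = 0.386, x_acetaldehyde = 0.120, y_acetaldehyde = 0.456

Material balance + equilibrium reduce to Σ zᵢ(Kᵢ−1)/(1+ψ(Kᵢ−1)) = 0.
g(0) = ΣzᵢKᵢ − 1 = 0.412 and g(1) = 1 − Σzᵢ/Kᵢ = -0.279, so a root lies in (0, 1).
Binary case is linear: z₁(K₁−1)(1+ψ(K₂−1)) + z₂(K₂−1)(1+ψ(K₁−1)) = 0
⇒ ψ = [z₁(K₁−1)+z₂(K₂−1)] / [−(K₁−1)(K₂−1)] = 0.4125/1.0681 = 0.386
Compositions from xᵢ = zᵢ/(1+ψ(Kᵢ−1)), yᵢ = Kᵢxᵢ:
  acetaldehyde: x = 0.120, y = 0.456
  MEK: x = 0.880, y = 0.544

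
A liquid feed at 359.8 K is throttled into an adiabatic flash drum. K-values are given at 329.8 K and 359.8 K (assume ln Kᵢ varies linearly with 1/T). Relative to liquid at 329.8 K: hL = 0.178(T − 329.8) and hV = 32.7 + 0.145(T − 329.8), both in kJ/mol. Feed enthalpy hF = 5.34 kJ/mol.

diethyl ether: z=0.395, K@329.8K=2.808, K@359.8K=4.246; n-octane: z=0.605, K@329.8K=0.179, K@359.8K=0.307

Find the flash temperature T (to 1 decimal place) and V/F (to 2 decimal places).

T = 330.9 K, V/F = 0.16

Adiabatic flash: solve Rachford–Rice at each trial T, then check hF = ψ·hV(T) + (1−ψ)·hL(T).
  T = 329.8 K: K = (2.808, 0.179), RR gives ψ = 0.146, H_out = 4.790 kJ/mol
  T = 359.8 K: K = (4.246, 0.307), RR gives ψ = 0.384, H_out = 17.504 kJ/mol
  T = 344.8 K: K = (3.484, 0.237), RR gives ψ = 0.274, H_out = 11.503 kJ/mol
  T = 337.3 K: K = (3.135, 0.207), RR gives ψ = 0.215, H_out = 8.299 kJ/mol
  T = 333.6 K: K = (2.971, 0.193), RR gives ψ = 0.182, H_out = 6.617 kJ/mol
  T = 331.7 K: K = (2.889, 0.186), RR gives ψ = 0.165, H_out = 5.718 kJ/mol
Linear interpolation between T = 329.8 (H_out = 4.790) and T = 331.7 (H_out = 5.718) on hF = 5.34 gives T ≈ 330.9 K, at which ψ = 0.16.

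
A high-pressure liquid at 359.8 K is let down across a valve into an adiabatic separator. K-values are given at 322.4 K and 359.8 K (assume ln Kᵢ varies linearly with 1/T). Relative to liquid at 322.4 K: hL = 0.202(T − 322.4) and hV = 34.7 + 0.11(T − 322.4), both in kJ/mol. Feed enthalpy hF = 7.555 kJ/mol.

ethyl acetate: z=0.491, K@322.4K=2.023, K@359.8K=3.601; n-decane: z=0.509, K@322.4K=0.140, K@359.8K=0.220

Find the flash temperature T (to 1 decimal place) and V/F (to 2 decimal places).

Adiabatic flash: solve Rachford–Rice at each trial T, then check hF = ψ·hV(T) + (1−ψ)·hL(T).
  T = 322.4 K: K = (2.023, 0.140), RR gives ψ = 0.073, H_out = 2.546 kJ/mol
  T = 359.8 K: K = (3.601, 0.220), RR gives ψ = 0.434, H_out = 21.115 kJ/mol
  T = 341.1 K: K = (2.742, 0.178), RR gives ψ = 0.305, H_out = 13.833 kJ/mol
  T = 331.8 K: K = (2.367, 0.158), RR gives ψ = 0.211, H_out = 9.042 kJ/mol
  T = 327.1 K: K = (2.191, 0.149), RR gives ψ = 0.150, H_out = 6.074 kJ/mol
  T = 329.5 K: K = (2.280, 0.154), RR gives ψ = 0.183, H_out = 7.648 kJ/mol
Linear interpolation between T = 327.1 (H_out = 6.074) and T = 329.5 (H_out = 7.648) on hF = 7.555 gives T ≈ 329.4 K, at which ψ = 0.18.

T = 329.4 K, V/F = 0.18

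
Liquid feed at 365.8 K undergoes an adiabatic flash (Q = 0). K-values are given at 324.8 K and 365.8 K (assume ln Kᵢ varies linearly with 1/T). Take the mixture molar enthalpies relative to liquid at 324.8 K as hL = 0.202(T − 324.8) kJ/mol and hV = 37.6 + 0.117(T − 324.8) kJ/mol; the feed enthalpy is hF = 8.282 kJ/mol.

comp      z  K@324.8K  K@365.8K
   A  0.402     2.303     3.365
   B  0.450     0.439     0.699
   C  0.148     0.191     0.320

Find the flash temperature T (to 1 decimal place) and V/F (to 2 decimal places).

T = 326.8 K, V/F = 0.21

Adiabatic flash: solve Rachford–Rice at each trial T, then check hF = ψ·hV(T) + (1−ψ)·hL(T).
  T = 324.8 K: K = (2.303, 0.439, 0.191), RR gives ψ = 0.184, H_out = 6.935 kJ/mol
  T = 365.8 K: K = (3.365, 0.699, 0.320), RR gives ψ = 0.691, H_out = 31.858 kJ/mol
  T = 345.3 K: K = (2.815, 0.562, 0.251), RR gives ψ = 0.434, H_out = 19.720 kJ/mol
  T = 335.1 K: K = (2.555, 0.499, 0.220), RR gives ψ = 0.313, H_out = 13.588 kJ/mol
  T = 330.0 K: K = (2.429, 0.469, 0.205), RR gives ψ = 0.251, H_out = 10.379 kJ/mol
  T = 327.4 K: K = (2.366, 0.454, 0.198), RR gives ψ = 0.218, H_out = 8.682 kJ/mol
  T = 326.1 K: K = (2.334, 0.446, 0.195), RR gives ψ = 0.201, H_out = 7.816 kJ/mol
Linear interpolation between T = 326.1 (H_out = 7.816) and T = 327.4 (H_out = 8.682) on hF = 8.282 gives T ≈ 326.8 K, at which ψ = 0.21.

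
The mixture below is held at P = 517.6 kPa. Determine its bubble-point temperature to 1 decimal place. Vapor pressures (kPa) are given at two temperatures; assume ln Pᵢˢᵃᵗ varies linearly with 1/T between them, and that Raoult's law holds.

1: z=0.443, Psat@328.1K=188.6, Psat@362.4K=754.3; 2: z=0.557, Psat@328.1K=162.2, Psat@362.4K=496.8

Bubble-point temperature: ΣzᵢPᵢˢᵃᵗ(T) = P. Interpolate ln Pᵢˢᵃᵗ = aᵢ + bᵢ/T.
  T = 328.1 K: ΣzᵢPᵢˢᵃᵗ = 173.90 kPa
  T = 362.4 K: ΣzᵢPᵢˢᵃᵗ = 610.87 kPa
  T = 345.2 K: ΣzᵢPᵢˢᵃᵗ = 334.90 kPa
  T = 353.8 K: ΣzᵢPᵢˢᵃᵗ = 455.39 kPa
  T = 358.1 K: ΣzᵢPᵢˢᵃᵗ = 528.30 kPa
  T = 356.0 K: ΣzᵢPᵢˢᵃᵗ = 491.55 kPa
Interpolating between 356.0 K and 358.1 K gives T ≈ 357.5 K.

T = 357.5 K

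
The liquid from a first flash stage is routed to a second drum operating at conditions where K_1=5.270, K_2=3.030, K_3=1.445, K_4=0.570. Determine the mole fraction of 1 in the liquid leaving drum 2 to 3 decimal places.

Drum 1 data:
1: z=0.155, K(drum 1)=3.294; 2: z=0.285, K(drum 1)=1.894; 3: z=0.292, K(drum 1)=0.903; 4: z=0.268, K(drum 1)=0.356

x_1 (drum 2) = 0.014

Drum 1:
Let ψ₁ = V/F and solve Σ zᵢ(Kᵢ−1)/(1+ψ₁(Kᵢ−1)) = 0.
g(0) = ΣzᵢKᵢ − 1 = 0.409 and g(1) = 1 − Σzᵢ/Kᵢ = -0.274, so a root lies in (0, 1).
Newton iteration, ψ₁⁰ = 0.33:
  ψ₁ = 0.330: g = 0.1507, g' = -0.582 → ψ₁ = 0.589
  ψ₁ = 0.589: g = 0.0101, g' = -0.537 → ψ₁ = 0.608
Converged at ψ₁ = 0.608.
Drum-1 compositions:
  1: x = 0.065, y = 0.213
  2: x = 0.185, y = 0.350
  3: x = 0.310, y = 0.280
  4: x = 0.440, y = 0.157
Drum-2 feed = drum-1 liquid: z₂ = (0.0647, 0.1847, 0.3103, 0.4403).
Drum 2:
Rachford–Rice: g(ψ₂) = Σ zᵢ(Kᵢ−1)/(1+ψ₂(Kᵢ−1)) = 0.
g(0) = ΣzᵢKᵢ − 1 = 0.600 and g(1) = 1 − Σzᵢ/Kᵢ = -0.060, so a root lies in (0, 1).
Newton iteration, ψ₂⁰ = 0.5:
  ψ₂ = 0.500: g = 0.1460, g' = -0.481 → ψ₂ = 0.804
  ψ₂ = 0.804: g = 0.0172, g' = -0.393 → ψ₂ = 0.848
Converged at ψ₂ = 0.848.
  1: x = 0.014, y = 0.074
  2: x = 0.068, y = 0.206
  3: x = 0.225, y = 0.326
  4: x = 0.693, y = 0.395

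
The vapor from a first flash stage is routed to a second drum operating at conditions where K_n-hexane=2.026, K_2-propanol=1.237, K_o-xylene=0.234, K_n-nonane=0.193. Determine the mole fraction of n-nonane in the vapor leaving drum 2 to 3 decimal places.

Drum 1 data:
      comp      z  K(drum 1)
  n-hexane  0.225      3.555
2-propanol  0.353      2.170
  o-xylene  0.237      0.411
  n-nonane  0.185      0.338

y_n-nonane (drum 2) = 0.032

Drum 1:
Rachford–Rice: g(ψ₁) = Σ zᵢ(Kᵢ−1)/(1+ψ₁(Kᵢ−1)) = 0.
Check two-phase: ΣzᵢKᵢ = 1.726 > 1 and Σzᵢ/Kᵢ = 1.350 > 1, so g(0) = 0.726 > 0 and g(1) = -0.350 < 0.
Newton–Raphson from ψ₁ = 0.42:
  ψ₁ = 0.420: g = 0.1991, g' = -0.860 → ψ₁ = 0.652
  ψ₁ = 0.652: g = 0.0082, g' = -0.830 → ψ₁ = 0.661
Converged at ψ₁ = 0.661.
Drum-1 compositions:
  n-hexane: x = 0.084, y = 0.297
  2-propanol: x = 0.199, y = 0.432
  o-xylene: x = 0.388, y = 0.160
  n-nonane: x = 0.329, y = 0.111
Drum-2 feed = drum-1 vapor: z₂ = (0.2974, 0.4318, 0.1596, 0.1112).
Drum 2:
Newton iteration, ψ₂⁰ = 0.5:
  ψ₂ = 0.500: g = -0.0554, g' = -0.606 → ψ₂ = 0.408
  ψ₂ = 0.408: g = -0.0035, g' = -0.535 → ψ₂ = 0.402
Converged at ψ₂ = 0.402.
  n-hexane: x = 0.211, y = 0.427
  2-propanol: x = 0.394, y = 0.488
  o-xylene: x = 0.231, y = 0.054
  n-nonane: x = 0.165, y = 0.032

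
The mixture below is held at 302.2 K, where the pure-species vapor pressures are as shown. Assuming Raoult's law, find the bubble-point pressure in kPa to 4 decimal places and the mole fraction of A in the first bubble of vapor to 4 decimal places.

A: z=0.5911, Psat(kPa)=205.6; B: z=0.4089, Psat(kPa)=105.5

At the bubble point ψ → 0, so ΣzᵢKᵢ = 1 with Kᵢ = Pᵢˢᵃᵗ/P ⇒ P = ΣzᵢPᵢˢᵃᵗ.
P = 0.5911·205.6 + 0.4089·105.5 = 164.6691 kPa
yᵢ = zᵢPᵢˢᵃᵗ/P ⇒ y_A = 0.5911·205.6/164.6691 = 0.7380

Pbub = 164.6691 kPa, y_A = 0.7380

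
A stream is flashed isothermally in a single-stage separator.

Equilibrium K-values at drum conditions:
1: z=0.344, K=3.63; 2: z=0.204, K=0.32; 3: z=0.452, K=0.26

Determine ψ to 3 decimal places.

Newton–Raphson from ψ = 0.63:
  ψ = 0.630: g = -0.5288, g' = -1.494 → ψ = 0.276
  ψ = 0.276: g = -0.0671, g' = -1.332 → ψ = 0.226
  ψ = 0.226: g = 0.0022, g' = -1.425 → ψ = 0.227
Converged at ψ = 0.227.

ψ = 0.227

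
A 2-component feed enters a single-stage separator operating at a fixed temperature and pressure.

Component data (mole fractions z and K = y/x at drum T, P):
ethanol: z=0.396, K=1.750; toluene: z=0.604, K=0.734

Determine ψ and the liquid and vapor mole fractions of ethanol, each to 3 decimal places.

ψ = 0.683, x_ethanol = 0.262, y_ethanol = 0.458

Let ψ = V/F and solve Σ zᵢ(Kᵢ−1)/(1+ψ(Kᵢ−1)) = 0.
g(0) = ΣzᵢKᵢ − 1 = 0.136 and g(1) = 1 − Σzᵢ/Kᵢ = -0.049, so a root lies in (0, 1).
Binary case is linear: z₁(K₁−1)(1+ψ(K₂−1)) + z₂(K₂−1)(1+ψ(K₁−1)) = 0
⇒ ψ = [z₁(K₁−1)+z₂(K₂−1)] / [−(K₁−1)(K₂−1)] = 0.1363/0.1995 = 0.683
Compositions from xᵢ = zᵢ/(1+ψ(Kᵢ−1)), yᵢ = Kᵢxᵢ:
  ethanol: x = 0.262, y = 0.458
  toluene: x = 0.738, y = 0.542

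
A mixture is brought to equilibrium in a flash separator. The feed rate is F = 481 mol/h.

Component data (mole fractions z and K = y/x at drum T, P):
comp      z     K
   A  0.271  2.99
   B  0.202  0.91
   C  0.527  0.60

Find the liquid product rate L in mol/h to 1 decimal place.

Rachford–Rice: g(V/F) = Σ zᵢ(Kᵢ−1)/(1+V/F(Kᵢ−1)) = 0.
Check two-phase: ΣzᵢKᵢ = 1.310 > 1 and Σzᵢ/Kᵢ = 1.191 > 1, so g(0) = 0.310 > 0 and g(1) = -0.191 < 0.
Newton iteration, V/F⁰ = 0.5:
  V/F = 0.500: g = -0.0122, g' = -0.403 → V/F = 0.470
Converged at V/F = 0.470.
Then V = V/F·F = 0.4702·481 = 226.2 mol/h and L = F − V = 254.8 mol/h.

L = 254.8 mol/h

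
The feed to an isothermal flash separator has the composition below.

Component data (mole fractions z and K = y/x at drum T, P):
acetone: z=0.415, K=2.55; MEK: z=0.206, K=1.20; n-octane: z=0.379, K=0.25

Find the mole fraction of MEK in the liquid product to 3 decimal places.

Material balance + equilibrium reduce to Σ zᵢ(Kᵢ−1)/(1+ψ(Kᵢ−1)) = 0.
g(0) = ΣzᵢKᵢ − 1 = 0.400 and g(1) = 1 − Σzᵢ/Kᵢ = -0.850, so a root lies in (0, 1).
Newton iteration, ψ⁰ = 0.5:
  ψ = 0.500: g = -0.0550, g' = -0.869 → ψ = 0.437
  ψ = 0.437: g = -0.0013, g' = -0.833 → ψ = 0.435
Converged at ψ = 0.435.
Compositions from xᵢ = zᵢ/(1+ψ(Kᵢ−1)), yᵢ = Kᵢxᵢ:
  acetone: x = 0.248, y = 0.632
  MEK: x = 0.190, y = 0.227
  n-octane: x = 0.563, y = 0.141

x_MEK = 0.190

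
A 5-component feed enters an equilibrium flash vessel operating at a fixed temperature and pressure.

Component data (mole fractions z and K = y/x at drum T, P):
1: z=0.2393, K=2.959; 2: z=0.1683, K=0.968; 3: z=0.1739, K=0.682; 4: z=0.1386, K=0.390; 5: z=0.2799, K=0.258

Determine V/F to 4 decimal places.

Material balance + equilibrium reduce to Σ zᵢ(Kᵢ−1)/(1+V/F(Kᵢ−1)) = 0.
Check two-phase: ΣzᵢKᵢ = 1.1159 > 1 and Σzᵢ/Kᵢ = 1.9500 > 1, so g(0) = 0.1159 > 0 and g(1) = -0.9500 < 0.
Iterate (Newton) starting at V/F = 0.5:
  V/F = 0.5000: g = -0.28624, g' = -0.7557 → V/F = 0.1212
  V/F = 0.1212: g = -0.00360, g' = -0.8651 → V/F = 0.1171
Converged at V/F = 0.1171.

V/F = 0.1171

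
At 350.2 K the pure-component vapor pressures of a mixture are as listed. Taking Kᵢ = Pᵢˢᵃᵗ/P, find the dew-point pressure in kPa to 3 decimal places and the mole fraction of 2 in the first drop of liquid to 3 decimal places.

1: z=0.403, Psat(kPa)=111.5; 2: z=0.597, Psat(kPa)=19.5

At the dew point ψ → 1, so Σzᵢ/Kᵢ = 1 with Kᵢ = Pᵢˢᵃᵗ/P ⇒ 1/P = Σzᵢ/Pᵢˢᵃᵗ.
1/P = 0.403/111.5 + 0.597/19.5 = 0.034230 ⇒ P = 29.214 kPa
xᵢ = zᵢP/Pᵢˢᵃᵗ ⇒ x_2 = 0.597·29.214/19.5 = 0.894

Pdew = 29.214 kPa, x_2 = 0.894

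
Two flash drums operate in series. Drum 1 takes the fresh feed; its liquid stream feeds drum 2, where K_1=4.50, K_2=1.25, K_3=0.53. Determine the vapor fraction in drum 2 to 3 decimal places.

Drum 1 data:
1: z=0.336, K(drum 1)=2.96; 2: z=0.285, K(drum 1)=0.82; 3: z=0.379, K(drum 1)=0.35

Drum 1:
Material balance + equilibrium reduce to Σ zᵢ(Kᵢ−1)/(1+ψ₁(Kᵢ−1)) = 0.
g(0) = ΣzᵢKᵢ − 1 = 0.361 and g(1) = 1 − Σzᵢ/Kᵢ = -0.544, so a root lies in (0, 1).
Iterate (Newton) starting at ψ₁ = 0.5:
  ψ₁ = 0.500: g = -0.0887, g' = -0.692 → ψ₁ = 0.372
  ψ₁ = 0.372: g = 0.0012, g' = -0.721 → ψ₁ = 0.373
Converged at ψ₁ = 0.373.
Drum-1 compositions:
  1: x = 0.194, y = 0.574
  2: x = 0.306, y = 0.251
  3: x = 0.500, y = 0.175
Drum-2 feed = drum-1 liquid: z₂ = (0.1940, 0.3055, 0.5004).
Drum 2:
Rachford–Rice: g(ψ₂) = Σ zᵢ(Kᵢ−1)/(1+ψ₂(Kᵢ−1)) = 0.
Feasibility: ΣzᵢKᵢ = 1.520, Σzᵢ/Kᵢ = 1.232 — both > 1, two phases present.
Newton–Raphson from ψ₂ = 0.5:
  ψ₂ = 0.500: g = 0.0074, g' = -0.518 → ψ₂ = 0.514
Converged at ψ₂ = 0.514.
  1: x = 0.069, y = 0.312
  2: x = 0.271, y = 0.338
  3: x = 0.660, y = 0.350

V/F (drum 2) = 0.514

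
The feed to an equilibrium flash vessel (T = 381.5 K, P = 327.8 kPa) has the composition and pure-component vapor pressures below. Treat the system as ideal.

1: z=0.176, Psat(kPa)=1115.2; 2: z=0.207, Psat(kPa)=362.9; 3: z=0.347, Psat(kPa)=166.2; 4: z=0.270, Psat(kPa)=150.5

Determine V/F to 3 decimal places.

V/F = 0.135

Raoult's law: Kᵢ = Pᵢˢᵃᵗ/P = Pᵢˢᵃᵗ/327.8.
  K_1 = 1115.2/327.8 = 3.40207, K_2 = 362.9/327.8 = 1.10708, K_3 = 166.2/327.8 = 0.50702, K_4 = 150.5/327.8 = 0.45912
Iterate (Newton) starting at V/F = 0.5:
  V/F = 0.500: g = -0.2141, g' = -0.509 → V/F = 0.079
  V/F = 0.079: g = 0.0466, g' = -0.897 → V/F = 0.131
  V/F = 0.131: g = 0.0033, g' = -0.777 → V/F = 0.135
Converged at V/F = 0.135.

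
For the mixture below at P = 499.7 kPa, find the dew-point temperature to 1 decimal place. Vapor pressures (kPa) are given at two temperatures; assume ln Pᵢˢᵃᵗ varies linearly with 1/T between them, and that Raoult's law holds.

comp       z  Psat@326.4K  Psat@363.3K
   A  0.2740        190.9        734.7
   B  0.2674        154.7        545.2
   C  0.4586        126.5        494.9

T = 359.9 K

Dew-point temperature: Σzᵢ·P/Pᵢˢᵃᵗ(T) = 1. Interpolate ln Pᵢˢᵃᵗ = aᵢ + bᵢ/T.
  T = 326.4 K: ΣzᵢP/Pᵢˢᵃᵗ = 3.3925
  T = 363.3 K: ΣzᵢP/Pᵢˢᵃᵗ = 0.8945
  T = 344.9 K: ΣzᵢP/Pᵢˢᵃᵗ = 1.6775
  T = 354.1 K: ΣzᵢP/Pᵢˢᵃᵗ = 1.2149
  T = 358.7 K: ΣzᵢP/Pᵢˢᵃᵗ = 1.0404
  T = 361.0 K: ΣzᵢP/Pᵢˢᵃᵗ = 0.9642
Interpolating between 358.7 K and 361.0 K gives T ≈ 359.9 K.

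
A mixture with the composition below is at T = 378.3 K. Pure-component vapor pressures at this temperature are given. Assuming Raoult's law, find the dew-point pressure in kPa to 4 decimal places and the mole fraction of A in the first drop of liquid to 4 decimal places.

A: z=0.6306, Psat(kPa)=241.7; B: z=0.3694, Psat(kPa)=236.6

Pdew = 239.7907 kPa, x_A = 0.6256

At the dew point ψ → 1, so Σzᵢ/Kᵢ = 1 with Kᵢ = Pᵢˢᵃᵗ/P ⇒ 1/P = Σzᵢ/Pᵢˢᵃᵗ.
1/P = 0.6306/241.7 + 0.3694/236.6 = 0.0041703 ⇒ P = 239.7907 kPa
xᵢ = zᵢP/Pᵢˢᵃᵗ ⇒ x_A = 0.6306·239.7907/241.7 = 0.6256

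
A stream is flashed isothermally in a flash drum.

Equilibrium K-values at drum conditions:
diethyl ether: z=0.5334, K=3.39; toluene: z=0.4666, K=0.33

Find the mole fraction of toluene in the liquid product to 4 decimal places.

x_toluene = 0.7810

Binary case is linear: z₁(K₁−1)(1+ψ(K₂−1)) + z₂(K₂−1)(1+ψ(K₁−1)) = 0
⇒ ψ = [z₁(K₁−1)+z₂(K₂−1)] / [−(K₁−1)(K₂−1)] = 0.96220/1.60130 = 0.6009
Compositions from xᵢ = zᵢ/(1+ψ(Kᵢ−1)), yᵢ = Kᵢxᵢ:
  diethyl ether: x = 0.2190, y = 0.7423
  toluene: x = 0.7810, y = 0.2577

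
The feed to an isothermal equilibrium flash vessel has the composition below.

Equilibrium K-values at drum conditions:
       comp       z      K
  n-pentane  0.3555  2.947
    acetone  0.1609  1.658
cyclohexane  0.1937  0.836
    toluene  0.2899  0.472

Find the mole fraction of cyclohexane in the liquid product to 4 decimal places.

Material balance + equilibrium reduce to Σ zᵢ(Kᵢ−1)/(1+ψ(Kᵢ−1)) = 0.
Check two-phase: ΣzᵢKᵢ = 1.6132 > 1 and Σzᵢ/Kᵢ = 1.0636 > 1, so g(0) = 0.6132 > 0 and g(1) = -0.0636 < 0.
Newton–Raphson from ψ = 0.42:
  ψ = 0.4200: g = 0.23293, g' = -0.5901 → ψ = 0.8147
  ψ = 0.8147: g = 0.03125, g' = -0.4868 → ψ = 0.8789
  ψ = 0.8789: g = -0.00037, g' = -0.4998 → ψ = 0.8782
Converged at ψ = 0.8782.
Compositions from xᵢ = zᵢ/(1+ψ(Kᵢ−1)), yᵢ = Kᵢxᵢ:
  n-pentane: x = 0.1312, y = 0.3866
  acetone: x = 0.1020, y = 0.1691
  cyclohexane: x = 0.2263, y = 0.1892
  toluene: x = 0.5405, y = 0.2551

x_cyclohexane = 0.2263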